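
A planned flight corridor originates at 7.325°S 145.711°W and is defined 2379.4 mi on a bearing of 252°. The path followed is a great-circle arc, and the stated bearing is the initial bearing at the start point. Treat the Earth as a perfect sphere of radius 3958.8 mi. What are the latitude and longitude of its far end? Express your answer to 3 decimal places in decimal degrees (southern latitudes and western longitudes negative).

Angular distance δ = d/R = 2379.4 / 3958.8 = 0.601041 rad.
With φ₁ = -7.325° = -0.127845 rad and θ = 252° = 4.398230 rad:
Applying the spherical law of cosines for sides, sin φ₂ = sin φ₁ cos δ + cos φ₁ sin δ cos θ = -0.278476, so φ₂ = -16.169°.
For the longitude increment, Δλ = atan2( sin θ sin δ cos φ₁, cos δ − sin φ₁ sin φ₂ ) = atan2(-0.533434, 0.789243) = -34.054°.
λ₂ = -145.711° + -34.054° = -179.765°.

latitude -16.169°, longitude -179.765°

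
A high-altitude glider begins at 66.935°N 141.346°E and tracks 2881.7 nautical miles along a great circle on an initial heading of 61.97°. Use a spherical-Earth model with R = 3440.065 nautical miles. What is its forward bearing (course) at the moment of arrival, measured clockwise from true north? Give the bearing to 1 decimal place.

final bearing 148.3°

The arc subtends δ = 2881.7/3440.065 = 0.837688 rad at the centre.
With φ₁ = 66.935° = 1.168236 rad and θ = 61.97° = 1.081581 rad:
Applying the spherical law of cosines for sides, sin φ₂ = sin φ₁ cos δ + cos φ₁ sin δ cos θ = 0.752500, so φ₂ = 48.807°.
Then Δλ = atan2(0.256978, -0.023163) = 1.660688 rad, from sin θ sin δ cos φ₁ over cos δ − sin φ₁ sin φ₂.
λ₂ = 141.346° + 95.150° = 236.496°, normalized to (−180°, 180°] → -123.504°.
The forward bearing on arrival equals the back-azimuth from the destination plus 180°.
Back-azimuth from P₂ (48.8°, -123.5°) to P₁ (66.9°, 141.3°), with Δλ' = λ₁ − λ₂ = 264.8°: atan2( sin Δλ' cos φ₁ , cos φ₂ sin φ₁ − sin φ₂ cos φ₁ cos Δλ' ) = 328.3°.
Final bearing = (328.3° + 180°) mod 360° = 148.3°.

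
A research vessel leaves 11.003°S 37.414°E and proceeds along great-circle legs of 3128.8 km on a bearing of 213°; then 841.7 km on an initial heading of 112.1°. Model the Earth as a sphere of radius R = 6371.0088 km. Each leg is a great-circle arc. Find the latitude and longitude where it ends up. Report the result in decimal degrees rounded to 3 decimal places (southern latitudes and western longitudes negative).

latitude -36.361°, longitude 28.123°

Apply the spherical direct solution leg by leg, carrying full precision between legs.
Leg 1: from (-11.003°, 37.414°), δ = 3128.8/6371.0088 = 0.491100 rad, θ = 213° → φ = -33.817°, λ = 19.406°.
Leg 2: from (-33.817°, 19.406°), δ = 841.7/6371.0088 = 0.132114 rad, θ = 112.1° → φ = -36.361°, λ = 28.123°.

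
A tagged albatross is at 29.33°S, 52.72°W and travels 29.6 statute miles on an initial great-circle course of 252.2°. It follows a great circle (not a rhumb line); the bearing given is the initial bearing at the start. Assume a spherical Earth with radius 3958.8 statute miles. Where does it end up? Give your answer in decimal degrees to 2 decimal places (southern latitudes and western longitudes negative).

latitude -29.46°, longitude -53.19°

The arc subtends δ = 29.6/3958.8 = 0.007477 rad at the centre.
Start latitude φ₁ = -0.511905 rad; initial bearing θ = 4.401720 rad.
Applying the spherical law of cosines for sides, sin φ₂ = sin φ₁ cos δ + cos φ₁ sin δ cos θ = -0.491818, so φ₂ = -29.46°.
Then Δλ = atan2(-0.006206, 0.759060) = -0.008176 rad, from sin θ sin δ cos φ₁ over cos δ − sin φ₁ sin φ₂.
λ₂ = λ₁ + Δλ = -53.19°.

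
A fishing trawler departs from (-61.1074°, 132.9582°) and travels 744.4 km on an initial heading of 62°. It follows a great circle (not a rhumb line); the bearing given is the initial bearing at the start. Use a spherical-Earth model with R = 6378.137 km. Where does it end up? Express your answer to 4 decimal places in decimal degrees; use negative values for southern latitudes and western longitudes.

latitude -57.4750°, longitude 143.9825°

The arc subtends δ = 744.4/6378.137 = 0.116711 rad at the centre.
Start latitude φ₁ = -1.066525 rad; initial bearing θ = 1.082104 rad.
sin φ₂ = sin φ₁ cos δ + cos φ₁ sin δ cos θ = (-0.875527)(0.993197) + (0.483169)(0.116446)(0.469472) = -0.843157
φ₂ = asin(-0.843157) = -1.003128 rad = -57.4750°.
Then Δλ = atan2(0.049678, 0.254991) = 0.192411 rad, from sin θ sin δ cos φ₁ over cos δ − sin φ₁ sin φ₂.
λ₂ = 132.9582° + 11.0243° = 143.9825°.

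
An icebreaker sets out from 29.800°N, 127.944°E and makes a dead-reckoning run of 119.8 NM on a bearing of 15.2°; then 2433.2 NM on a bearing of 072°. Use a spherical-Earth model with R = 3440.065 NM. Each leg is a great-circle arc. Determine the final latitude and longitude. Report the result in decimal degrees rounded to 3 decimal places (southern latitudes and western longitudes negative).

Apply the spherical direct solution leg by leg, carrying full precision between legs.
Leg 1: from (29.800°, 127.944°), δ = 119.8/3440.065 = 0.034825 rad, θ = 15.2° → φ = 31.724°, λ = 128.559°.
Leg 2: from (31.724°, 128.559°), δ = 2433.2/3440.065 = 0.707312 rad, θ = 72° → φ = 34.784°, λ = 177.362°.

latitude 34.784°, longitude 177.362°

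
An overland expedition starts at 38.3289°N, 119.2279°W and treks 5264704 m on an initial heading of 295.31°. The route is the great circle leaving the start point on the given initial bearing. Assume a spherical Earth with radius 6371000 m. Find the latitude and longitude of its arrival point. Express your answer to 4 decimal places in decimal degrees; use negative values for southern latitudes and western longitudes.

latitude 41.8252°, longitude 177.6185°

The arc subtends δ = 5264704/6371000 = 0.826354 rad at the centre.
Start latitude φ₁ = 0.668966 rad; initial bearing θ = 5.154132 rad.
Applying the spherical law of cosines for sides, sin φ₂ = sin φ₁ cos δ + cos φ₁ sin δ cos θ = 0.666860, so φ₂ = 41.8252°.
For the longitude increment, Δλ = atan2( sin θ sin δ cos φ₁, cos δ − sin φ₁ sin φ₂ ) = atan2(-0.521564, 0.263992) = -63.1536°.
λ₂ = -119.2279° + -63.1536° = -182.3815°, normalized to (−180°, 180°] → 177.6185°.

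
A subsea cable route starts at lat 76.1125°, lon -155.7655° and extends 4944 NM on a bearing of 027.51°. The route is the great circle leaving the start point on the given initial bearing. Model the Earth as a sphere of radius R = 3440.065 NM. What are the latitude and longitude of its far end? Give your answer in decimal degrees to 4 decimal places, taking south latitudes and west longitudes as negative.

Central angle δ = d/R = 1.437182 rad.
Start latitude φ₁ = 1.328414 rad; initial bearing θ = 0.480140 rad.
sin φ₂ = sin φ₁ cos δ + cos φ₁ sin δ cos θ = (0.970769)(0.133217) + (0.240016)(0.991087)(0.886930) = 0.340303
φ₂ = asin(0.340303) = 0.347239 rad = 19.8953°.
Then Δλ = atan2(0.109876, -0.197139) = 2.633120 rad, from sin θ sin δ cos φ₁ over cos δ − sin φ₁ sin φ₂.
λ₂ = -155.7655° + 150.8667° = -4.8988°.

latitude 19.8953°, longitude -4.8988°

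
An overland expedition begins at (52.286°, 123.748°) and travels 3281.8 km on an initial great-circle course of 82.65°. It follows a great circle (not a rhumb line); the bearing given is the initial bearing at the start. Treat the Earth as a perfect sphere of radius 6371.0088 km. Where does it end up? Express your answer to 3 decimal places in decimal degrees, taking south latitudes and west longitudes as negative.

Angular distance δ = d/R = 3281.8 / 6371.0088 = 0.515115 rad.
Converting: φ₁ = 0.912563 rad, θ = 1.442515 rad.
sin φ₂ = sin φ₁ cos δ + cos φ₁ sin δ cos θ = (0.791074)(0.870236) + (0.611720)(0.492635)(0.127930) = 0.726974
φ₂ = asin(0.726974) = 0.813904 rad = 46.633°.
Then Δλ = atan2(0.298878, 0.295146) = 0.791681 rad, from sin θ sin δ cos φ₁ over cos δ − sin φ₁ sin φ₂.
Hence λ₂ = 123.748° + 45.360° = 169.108°.

latitude 46.633°, longitude 169.108°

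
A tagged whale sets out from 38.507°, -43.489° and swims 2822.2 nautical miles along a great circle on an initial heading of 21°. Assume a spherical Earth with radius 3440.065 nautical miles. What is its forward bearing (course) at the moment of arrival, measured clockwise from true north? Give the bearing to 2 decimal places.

Central angle δ = d/R = 0.820391 rad.
With φ₁ = 38.507° = 0.672074 rad and θ = 21° = 0.366519 rad:
sin φ₂ = sin φ₁ cos δ + cos φ₁ sin δ cos θ = (0.622610)(0.681935) + (0.782532)(0.731413)(0.933580) = 0.958918
φ₂ = asin(0.958918) = 1.283164 rad = 73.520°.
Then Δλ = atan2(0.205113, 0.084903) = 1.178339 rad, from sin θ sin δ cos φ₁ over cos δ − sin φ₁ sin φ₂.
λ₂ = -43.489° + 67.514° = 24.025°.
The forward bearing on arrival equals the back-azimuth from the destination plus 180°.
Back-azimuth from P₂ (73.52°, 24.02°) to P₁ (38.51°, -43.49°), with Δλ' = λ₁ − λ₂ = -67.51°: atan2( sin Δλ' cos φ₁ , cos φ₂ sin φ₁ − sin φ₂ cos φ₁ cos Δλ' ) = 261.32°.
Final bearing = (261.32° + 180°) mod 360° = 81.32°.

final bearing 81.32°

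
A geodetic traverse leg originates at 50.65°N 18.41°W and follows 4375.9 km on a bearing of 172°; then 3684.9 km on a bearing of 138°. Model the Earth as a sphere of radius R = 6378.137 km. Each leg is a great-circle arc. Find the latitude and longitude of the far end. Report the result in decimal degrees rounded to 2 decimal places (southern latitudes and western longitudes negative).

latitude -13.27°, longitude 8.81°

Apply the spherical direct solution leg by leg, carrying full precision between legs.
Leg 1: from (50.65°, -18.41°), δ = 4375.9/6378.137 = 0.686078 rad, θ = 172° → φ = 11.57°, λ = -13.25°.
Leg 2: from (11.57°, -13.25°), δ = 3684.9/6378.137 = 0.577739 rad, θ = 138° → φ = -13.27°, λ = 8.81°.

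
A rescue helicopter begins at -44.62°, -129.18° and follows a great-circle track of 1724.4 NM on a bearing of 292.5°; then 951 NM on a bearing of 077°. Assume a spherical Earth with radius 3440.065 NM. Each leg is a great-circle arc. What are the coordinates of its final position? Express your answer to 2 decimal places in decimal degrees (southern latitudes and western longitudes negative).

latitude -24.39°, longitude -142.71°

Apply the spherical direct solution leg by leg, carrying full precision between legs.
Leg 1: from (-44.62°, -129.18°), δ = 1724.4/3440.065 = 0.501270 rad, θ = 292.5° → φ = -29.02°, λ = -159.69°.
Leg 2: from (-29.02°, -159.69°), δ = 951/3440.065 = 0.276448 rad, θ = 77° → φ = -24.39°, λ = -142.71°.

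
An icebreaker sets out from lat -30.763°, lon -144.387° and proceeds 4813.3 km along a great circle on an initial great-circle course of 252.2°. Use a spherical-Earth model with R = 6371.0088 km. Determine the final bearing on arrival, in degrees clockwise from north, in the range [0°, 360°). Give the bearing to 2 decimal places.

final bearing 281.03°

Central angle δ = d/R = 0.755500 rad.
Converting: φ₁ = -0.536916 rad, θ = 4.401720 rad.
sin φ₂ = sin φ₁ cos δ + cos φ₁ sin δ cos θ = (-0.511488)(0.727929) + (0.859290)(0.685653)(-0.305695) = -0.552435
φ₂ = asin(-0.552435) = -0.585282 rad = -33.534°.
For the longitude increment, Δλ = atan2( sin θ sin δ cos φ₁, cos δ − sin φ₁ sin φ₂ ) = atan2(-0.560971, 0.445365) = -51.553°.
λ₂ = -144.387° + -51.553° = -195.940°, normalized to (−180°, 180°] → 164.060°.
The forward bearing on arrival equals the back-azimuth from the destination plus 180°.
Back-azimuth from P₂ (-33.53°, 164.06°) to P₁ (-30.76°, -144.39°), with Δλ' = λ₁ − λ₂ = -308.45°: atan2( sin Δλ' cos φ₁ , cos φ₂ sin φ₁ − sin φ₂ cos φ₁ cos Δλ' ) = 101.03°.
Final bearing = (101.03° + 180°) mod 360° = 281.03°.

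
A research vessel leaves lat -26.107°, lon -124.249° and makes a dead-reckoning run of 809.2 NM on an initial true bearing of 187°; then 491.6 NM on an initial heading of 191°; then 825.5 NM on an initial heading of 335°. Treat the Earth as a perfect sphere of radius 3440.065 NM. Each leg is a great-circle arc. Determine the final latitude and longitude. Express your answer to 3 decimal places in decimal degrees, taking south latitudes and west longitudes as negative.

latitude -34.779°, longitude -135.686°

Apply the spherical direct solution leg by leg, carrying full precision between legs.
Leg 1: from (-26.107°, -124.249°), δ = 809.2/3440.065 = 0.235228 rad, θ = 187° → φ = -39.469°, λ = -126.358°.
Leg 2: from (-39.469°, -126.358°), δ = 491.6/3440.065 = 0.142904 rad, θ = 191° → φ = -47.485°, λ = -128.662°.
Leg 3: from (-47.485°, -128.662°), δ = 825.5/3440.065 = 0.239966 rad, θ = 335° → φ = -34.779°, λ = -135.686°.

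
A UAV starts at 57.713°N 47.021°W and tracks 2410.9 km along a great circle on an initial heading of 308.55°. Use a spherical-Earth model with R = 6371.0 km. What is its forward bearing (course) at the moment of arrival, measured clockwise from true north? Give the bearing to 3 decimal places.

δ = 2410.9/6371 = 0.378418 rad (21.6817°).
Converting: φ₁ = 1.007282 rad, θ = 5.385213 rad.
sin φ₂ = sin φ₁ cos δ + cos φ₁ sin δ cos θ = (0.845383)(0.929250) + (0.534161)(0.369451)(0.623197) = 0.908558
φ₂ = asin(0.908558) = 1.139819 rad = 65.307°.
Δλ = atan2( sin θ sin δ cos φ₁ , cos δ − sin φ₁ sin φ₂ ) = atan2(-0.154337, 0.161171) = -0.763743 rad = -43.759°.
Hence λ₂ = -47.021° + -43.759° = -90.780°.
The forward bearing on arrival equals the back-azimuth from the destination plus 180°.
Back-azimuth from P₂ (65.307°, -90.780°) to P₁ (57.713°, -47.021°), with Δλ' = λ₁ − λ₂ = 43.759°: atan2( sin Δλ' cos φ₁ , cos φ₂ sin φ₁ − sin φ₂ cos φ₁ cos Δλ' ) = 89.590°.
Final bearing = (89.590° + 180°) mod 360° = 269.590°.

final bearing 269.590°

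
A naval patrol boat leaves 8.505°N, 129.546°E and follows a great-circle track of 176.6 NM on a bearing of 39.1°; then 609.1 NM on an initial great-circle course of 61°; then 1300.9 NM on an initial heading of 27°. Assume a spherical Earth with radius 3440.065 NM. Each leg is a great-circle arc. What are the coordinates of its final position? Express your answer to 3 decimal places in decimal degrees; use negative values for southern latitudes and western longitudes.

latitude 34.474°, longitude 152.367°

Apply the spherical direct solution leg by leg, carrying full precision between legs.
Leg 1: from (8.505°, 129.546°), δ = 176.6/3440.065 = 0.051336 rad, θ = 39.1° → φ = 10.783°, λ = 131.434°.
Leg 2: from (10.783°, 131.434°), δ = 609.1/3440.065 = 0.177061 rad, θ = 61° → φ = 15.548°, λ = 140.635°.
Leg 3: from (15.548°, 140.635°), δ = 1300.9/3440.065 = 0.378161 rad, θ = 27° → φ = 34.474°, λ = 152.367°.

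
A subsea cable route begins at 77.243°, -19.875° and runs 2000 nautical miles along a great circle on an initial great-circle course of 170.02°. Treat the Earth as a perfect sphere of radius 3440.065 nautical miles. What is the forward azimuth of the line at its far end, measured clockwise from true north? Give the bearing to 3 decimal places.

final bearing 176.946°

Central angle δ = d/R = 0.581384 rad.
Start latitude φ₁ = 1.348145 rad; initial bearing θ = 2.967409 rad.
Applying the spherical law of cosines for sides, sin φ₂ = sin φ₁ cos δ + cos φ₁ sin δ cos θ = 0.695641, so φ₂ = 44.078°.
For the longitude increment, Δλ = atan2( sin θ sin δ cos φ₁, cos δ − sin φ₁ sin φ₂ ) = atan2(0.021016, 0.157234) = 7.613°.
Hence λ₂ = -19.875° + 7.613° = -12.262°.
The forward bearing on arrival equals the back-azimuth from the destination plus 180°.
Back-azimuth from P₂ (44.078°, -12.262°) to P₁ (77.243°, -19.875°), with Δλ' = λ₁ − λ₂ = -7.613°: atan2( sin Δλ' cos φ₁ , cos φ₂ sin φ₁ − sin φ₂ cos φ₁ cos Δλ' ) = 356.946°.
Final bearing = (356.946° + 180°) mod 360° = 176.946°.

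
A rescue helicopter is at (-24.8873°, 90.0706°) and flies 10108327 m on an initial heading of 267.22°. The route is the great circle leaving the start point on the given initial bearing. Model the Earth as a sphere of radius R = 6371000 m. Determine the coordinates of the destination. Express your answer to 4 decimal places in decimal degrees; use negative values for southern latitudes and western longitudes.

δ = 10108327/6371000 = 1.586615 rad (90.9064°).
Start latitude φ₁ = -0.434365 rad; initial bearing θ = 4.663869 rad.
Applying the spherical law of cosines for sides, sin φ₂ = sin φ₁ cos δ + cos φ₁ sin δ cos θ = -0.037335, so φ₂ = -2.1396°.
Then Δλ = atan2(-0.905956, -0.031530) = -1.605586 rad, from sin θ sin δ cos φ₁ over cos δ − sin φ₁ sin φ₂.
λ₂ = λ₁ + Δλ = -1.9227°.

latitude -2.1396°, longitude -1.9227°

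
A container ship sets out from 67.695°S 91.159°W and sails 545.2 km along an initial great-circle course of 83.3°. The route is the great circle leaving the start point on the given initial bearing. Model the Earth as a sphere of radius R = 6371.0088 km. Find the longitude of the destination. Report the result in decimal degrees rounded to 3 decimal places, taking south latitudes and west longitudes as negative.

Central angle δ = d/R = 0.085575 rad.
With φ₁ = -67.695° = -1.181501 rad and θ = 83.3° = 1.453859 rad:
sin φ₂ = sin φ₁ cos δ + cos φ₁ sin δ cos θ = (-0.925177)(0.996341) + (0.379537)(0.085471)(0.116671) = -0.918006
φ₂ = asin(-0.918006) = -1.163024 rad = -66.636°.
For the longitude increment, Δλ = atan2( sin θ sin δ cos φ₁, cos δ − sin φ₁ sin φ₂ ) = atan2(0.032218, 0.147023) = 12.360°.
λ₂ = -91.159° + 12.360° = -78.799°.

longitude -78.799°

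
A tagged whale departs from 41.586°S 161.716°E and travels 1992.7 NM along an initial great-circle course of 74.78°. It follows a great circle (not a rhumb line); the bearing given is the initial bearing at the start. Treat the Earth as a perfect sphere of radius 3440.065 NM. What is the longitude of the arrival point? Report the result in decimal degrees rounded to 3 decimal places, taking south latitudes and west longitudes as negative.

The arc subtends δ = 1992.7/3440.065 = 0.579262 rad at the centre.
With φ₁ = -41.586° = -0.725813 rad and θ = 74.78° = 1.305157 rad:
sin φ₂ = sin φ₁ cos δ + cos φ₁ sin δ cos θ = (-0.663743)(0.836867) + (0.747960)(0.547407)(0.262526) = -0.447977
φ₂ = asin(-0.447977) = -0.464501 rad = -26.614°.
Δλ = atan2( sin θ sin δ cos φ₁ , cos δ − sin φ₁ sin φ₂ ) = atan2(0.395077, 0.539525) = 0.632056 rad = 36.214°.
λ₂ = 161.716° + 36.214° = 197.930°, normalized to (−180°, 180°] → -162.070°.

longitude -162.070°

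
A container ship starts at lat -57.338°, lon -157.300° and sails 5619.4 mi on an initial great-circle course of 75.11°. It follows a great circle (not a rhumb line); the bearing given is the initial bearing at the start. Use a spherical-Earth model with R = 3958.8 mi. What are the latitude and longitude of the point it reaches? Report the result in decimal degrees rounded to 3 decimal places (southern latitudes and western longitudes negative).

latitude 0.583°, longitude -84.471°

Angular distance δ = d/R = 5619.4 / 3958.8 = 1.419471 rad.
Converting: φ₁ = -1.000737 rad, θ = 1.310917 rad.
Applying the spherical law of cosines for sides, sin φ₂ = sin φ₁ cos δ + cos φ₁ sin δ cos θ = 0.010183, so φ₂ = 0.583°.
Then Δλ = atan2(0.515600, 0.159322) = 1.271100 rad, from sin θ sin δ cos φ₁ over cos δ − sin φ₁ sin φ₂.
Hence λ₂ = -157.300° + 72.829° = -84.471°.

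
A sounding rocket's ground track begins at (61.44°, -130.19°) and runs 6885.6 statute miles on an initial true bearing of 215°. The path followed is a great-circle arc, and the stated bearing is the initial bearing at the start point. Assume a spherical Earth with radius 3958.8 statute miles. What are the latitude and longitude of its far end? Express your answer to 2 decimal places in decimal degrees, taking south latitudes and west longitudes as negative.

The arc subtends δ = 6885.6/3958.8 = 1.739315 rad at the centre.
Start latitude φ₁ = 1.072330 rad; initial bearing θ = 3.752458 rad.
Applying the spherical law of cosines for sides, sin φ₂ = sin φ₁ cos δ + cos φ₁ sin δ cos θ = -0.533385, so φ₂ = -32.23°.
Δλ = atan2( sin θ sin δ cos φ₁ , cos δ − sin φ₁ sin φ₂ ) = atan2(-0.270330, 0.300759) = -0.732167 rad = -41.95°.
λ₂ = -130.19° + -41.95° = -172.14°.

latitude -32.23°, longitude -172.14°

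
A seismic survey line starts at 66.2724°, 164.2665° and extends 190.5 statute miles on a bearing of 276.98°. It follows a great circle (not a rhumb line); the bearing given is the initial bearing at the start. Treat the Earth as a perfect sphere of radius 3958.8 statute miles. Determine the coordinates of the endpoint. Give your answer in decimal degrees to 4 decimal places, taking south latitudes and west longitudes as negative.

δ = 190.5/3958.8 = 0.048121 rad (2.7571°).
With φ₁ = 66.2724° = 1.156672 rad and θ = 276.98° = 4.834213 rad:
Destination latitude: φ₂ = arcsin( sin φ₁ cos δ + cos φ₁ sin δ cos θ ) = arcsin(0.916761) = 66.4571°.
Δλ = atan2( sin θ sin δ cos φ₁ , cos δ − sin φ₁ sin φ₂ ) = atan2(-0.019212, 0.159576) = -0.119819 rad = -6.8651°.
λ₂ = 164.2665° + -6.8651° = 157.4014°.

latitude 66.4571°, longitude 157.4014°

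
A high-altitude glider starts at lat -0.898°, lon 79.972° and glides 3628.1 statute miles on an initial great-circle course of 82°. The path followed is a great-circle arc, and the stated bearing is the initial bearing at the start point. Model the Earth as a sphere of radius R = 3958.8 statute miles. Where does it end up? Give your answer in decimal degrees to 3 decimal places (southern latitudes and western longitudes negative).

latitude 5.790°, longitude 132.135°

The arc subtends δ = 3628.1/3958.8 = 0.916465 rad at the centre.
Converting: φ₁ = -0.015673 rad, θ = 1.431170 rad.
Applying the spherical law of cosines for sides, sin φ₂ = sin φ₁ cos δ + cos φ₁ sin δ cos θ = 0.100875, so φ₂ = 5.790°.
For the longitude increment, Δλ = atan2( sin θ sin δ cos φ₁, cos δ − sin φ₁ sin φ₂ ) = atan2(0.785636, 0.610210) = 52.163°.
λ₂ = λ₁ + Δλ = 132.135°.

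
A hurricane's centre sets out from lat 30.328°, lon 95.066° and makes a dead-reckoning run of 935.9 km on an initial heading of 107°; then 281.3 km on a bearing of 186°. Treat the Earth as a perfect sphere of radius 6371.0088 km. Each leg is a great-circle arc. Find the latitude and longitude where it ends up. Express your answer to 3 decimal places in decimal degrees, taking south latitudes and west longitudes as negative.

Apply the spherical direct solution leg by leg, carrying full precision between legs.
Leg 1: from (30.328°, 95.066°), δ = 935.9/6371.0088 = 0.146900 rad, θ = 107° → φ = 27.553°, λ = 104.150°.
Leg 2: from (27.553°, 104.150°), δ = 281.3/6371.0088 = 0.044153 rad, θ = 186° → φ = 25.037°, λ = 103.858°.

latitude 25.037°, longitude 103.858°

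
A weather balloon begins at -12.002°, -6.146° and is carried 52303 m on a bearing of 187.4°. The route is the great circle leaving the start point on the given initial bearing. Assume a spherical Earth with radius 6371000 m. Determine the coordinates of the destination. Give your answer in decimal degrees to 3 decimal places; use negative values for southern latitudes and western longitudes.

δ = 52303/6371000 = 0.008210 rad (0.4704°).
Converting: φ₁ = -0.209474 rad, θ = 3.270747 rad.
Applying the spherical law of cosines for sides, sin φ₂ = sin φ₁ cos δ + cos φ₁ sin δ cos θ = -0.215902, so φ₂ = -12.468°.
Δλ = atan2( sin θ sin δ cos φ₁ , cos δ − sin φ₁ sin φ₂ ) = atan2(-0.001034, 0.955070) = -0.001083 rad = -0.062°.
λ₂ = -6.146° + -0.062° = -6.208°.

latitude -12.468°, longitude -6.208°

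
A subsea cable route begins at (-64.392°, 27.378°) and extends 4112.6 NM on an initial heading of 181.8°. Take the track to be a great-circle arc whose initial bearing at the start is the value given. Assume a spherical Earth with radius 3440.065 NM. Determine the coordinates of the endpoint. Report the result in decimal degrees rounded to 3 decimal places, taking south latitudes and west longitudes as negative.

Central angle δ = d/R = 1.195501 rad.
Converting: φ₁ = -1.123852 rad, θ = 3.173009 rad.
Applying the spherical law of cosines for sides, sin φ₂ = sin φ₁ cos δ + cos φ₁ sin δ cos θ = -0.732473, so φ₂ = -47.094°.
Δλ = atan2( sin θ sin δ cos φ₁ , cos δ − sin φ₁ sin φ₂ ) = atan2(-0.012631, -0.293977) = -3.098652 rad = -177.540°.
λ₂ = 27.378° + -177.540° = -150.162°.

latitude -47.094°, longitude -150.162°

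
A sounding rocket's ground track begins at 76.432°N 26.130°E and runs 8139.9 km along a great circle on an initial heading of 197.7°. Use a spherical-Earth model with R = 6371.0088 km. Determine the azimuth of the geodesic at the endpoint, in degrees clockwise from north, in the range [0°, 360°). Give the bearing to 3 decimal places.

Central angle δ = d/R = 1.277647 rad.
Converting: φ₁ = 1.333990 rad, θ = 3.450516 rad.
Applying the spherical law of cosines for sides, sin φ₂ = sin φ₁ cos δ + cos φ₁ sin δ cos θ = 0.066945, so φ₂ = 3.839°.
Δλ = atan2( sin θ sin δ cos φ₁ , cos δ − sin φ₁ sin φ₂ ) = atan2(-0.068283, 0.223892) = -0.296021 rad = -16.961°.
Hence λ₂ = 26.130° + -16.961° = 9.169°.
The forward bearing on arrival equals the back-azimuth from the destination plus 180°.
Back-azimuth from P₂ (3.839°, 9.169°) to P₁ (76.432°, 26.130°), with Δλ' = λ₁ − λ₂ = 16.961°: atan2( sin Δλ' cos φ₁ , cos φ₂ sin φ₁ − sin φ₂ cos φ₁ cos Δλ' ) = 4.099°.
Final bearing = (4.099° + 180°) mod 360° = 184.099°.

final bearing 184.099°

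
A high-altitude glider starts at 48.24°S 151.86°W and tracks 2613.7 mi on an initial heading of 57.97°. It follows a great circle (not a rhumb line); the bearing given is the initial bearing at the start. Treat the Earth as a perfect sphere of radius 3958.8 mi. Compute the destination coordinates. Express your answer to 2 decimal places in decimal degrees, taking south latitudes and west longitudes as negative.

latitude -21.87°, longitude -117.79°

δ = 2613.7/3958.8 = 0.660225 rad (37.8281°).
Converting: φ₁ = -0.841947 rad, θ = 1.011767 rad.
Destination latitude: φ₂ = arcsin( sin φ₁ cos δ + cos φ₁ sin δ cos θ ) = arcsin(-0.372552) = -21.87°.
Then Δλ = atan2(0.346282, 0.511952) = 0.594707 rad, from sin θ sin δ cos φ₁ over cos δ − sin φ₁ sin φ₂.
Hence λ₂ = -151.86° + 34.07° = -117.79°.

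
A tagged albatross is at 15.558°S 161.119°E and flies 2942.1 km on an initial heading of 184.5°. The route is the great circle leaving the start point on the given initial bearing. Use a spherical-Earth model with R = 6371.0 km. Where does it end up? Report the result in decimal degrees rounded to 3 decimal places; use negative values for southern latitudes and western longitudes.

δ = 2942.1/6371 = 0.461796 rad (26.4589°).
Start latitude φ₁ = -0.271538 rad; initial bearing θ = 3.220132 rad.
sin φ₂ = sin φ₁ cos δ + cos φ₁ sin δ cos θ = (-0.268214)(0.895254) + (0.963359)(0.445556)(-0.996917) = -0.668027
φ₂ = asin(-0.668027) = -0.731554 rad = -41.915°.
For the longitude increment, Δλ = atan2( sin θ sin δ cos φ₁, cos δ − sin φ₁ sin φ₂ ) = atan2(-0.033677, 0.716080) = -2.693°.
λ₂ = λ₁ + Δλ = 158.426°.

latitude -41.915°, longitude 158.426°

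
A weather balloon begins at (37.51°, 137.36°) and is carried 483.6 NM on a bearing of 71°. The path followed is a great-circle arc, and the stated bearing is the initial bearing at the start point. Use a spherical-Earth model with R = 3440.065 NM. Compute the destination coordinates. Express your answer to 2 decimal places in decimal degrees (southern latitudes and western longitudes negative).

latitude 39.72°, longitude 147.28°

Angular distance δ = d/R = 483.6 / 3440.065 = 0.140579 rad.
Converting: φ₁ = 0.654673 rad, θ = 1.239184 rad.
Applying the spherical law of cosines for sides, sin φ₂ = sin φ₁ cos δ + cos φ₁ sin δ cos θ = 0.639079, so φ₂ = 39.72°.
Then Δλ = atan2(0.105091, 0.601000) = 0.173111 rad, from sin θ sin δ cos φ₁ over cos δ − sin φ₁ sin φ₂.
Hence λ₂ = 137.36° + 9.92° = 147.28°.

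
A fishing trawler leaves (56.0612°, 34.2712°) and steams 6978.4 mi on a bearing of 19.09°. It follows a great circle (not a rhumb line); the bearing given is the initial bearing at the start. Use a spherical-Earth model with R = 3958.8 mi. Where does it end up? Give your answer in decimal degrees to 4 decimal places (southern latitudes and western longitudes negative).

Angular distance δ = d/R = 6978.4 / 3958.8 = 1.762756 rad.
Converting: φ₁ = 0.978453 rad, θ = 0.333183 rad.
sin φ₂ = sin φ₁ cos δ + cos φ₁ sin δ cos θ = (0.829634)(-0.190783) + (0.558307)(0.981632)(0.945006) = 0.359632
φ₂ = asin(0.359632) = 0.367874 rad = 21.0776°.
Δλ = atan2( sin θ sin δ cos φ₁ , cos δ − sin φ₁ sin φ₂ ) = atan2(0.179242, -0.489147) = 2.790349 rad = 159.8752°.
λ₂ = 34.2712° + 159.8752° = 194.1464°, normalized to (−180°, 180°] → -165.8536°.

latitude 21.0776°, longitude -165.8536°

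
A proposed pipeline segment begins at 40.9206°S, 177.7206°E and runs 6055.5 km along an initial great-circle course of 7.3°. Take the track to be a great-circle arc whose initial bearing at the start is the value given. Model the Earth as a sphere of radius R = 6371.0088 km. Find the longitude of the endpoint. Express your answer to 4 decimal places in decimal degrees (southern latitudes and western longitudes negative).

δ = 6055.5/6371.0088 = 0.950477 rad (54.4583°).
Converting: φ₁ = -0.714199 rad, θ = 0.127409 rad.
Destination latitude: φ₂ = arcsin( sin φ₁ cos δ + cos φ₁ sin δ cos θ ) = arcsin(0.229102) = 13.2442°.
For the longitude increment, Δλ = atan2( sin θ sin δ cos φ₁, cos δ − sin φ₁ sin φ₂ ) = atan2(0.078125, 0.731360) = 6.0973°.
λ₂ = 177.7206° + 6.0973° = 183.8179°, normalized to (−180°, 180°] → -176.1821°.

longitude -176.1821°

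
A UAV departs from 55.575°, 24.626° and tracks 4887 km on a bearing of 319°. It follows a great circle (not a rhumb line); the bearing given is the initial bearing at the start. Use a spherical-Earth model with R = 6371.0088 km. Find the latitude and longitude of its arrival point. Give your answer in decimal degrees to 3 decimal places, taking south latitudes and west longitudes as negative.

latitude 62.870°, longitude -68.523°

δ = 4887/6371.0088 = 0.767068 rad (43.9498°).
Converting: φ₁ = 0.969967 rad, θ = 5.567600 rad.
sin φ₂ = sin φ₁ cos δ + cos φ₁ sin δ cos θ = (0.824867)(0.719948) + (0.565327)(0.694028)(0.754710) = 0.889974
φ₂ = asin(0.889974) = 1.097288 rad = 62.870°.
Δλ = atan2( sin θ sin δ cos φ₁ , cos δ − sin φ₁ sin φ₂ ) = atan2(-0.257406, -0.014162) = -1.625757 rad = -93.149°.
λ₂ = λ₁ + Δλ = -68.523°.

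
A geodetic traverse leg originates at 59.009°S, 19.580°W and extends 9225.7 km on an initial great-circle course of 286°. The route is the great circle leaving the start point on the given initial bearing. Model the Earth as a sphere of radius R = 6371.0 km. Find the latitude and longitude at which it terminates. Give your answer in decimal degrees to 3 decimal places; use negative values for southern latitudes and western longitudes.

δ = 9225.7/6371 = 1.448077 rad (82.9687°).
With φ₁ = -59.009° = -1.029901 rad and θ = 286° = 4.991642 rad:
sin φ₂ = sin φ₁ cos δ + cos φ₁ sin δ cos θ = (-0.857248)(0.122411) + (0.514903)(0.992479)(0.275637) = 0.035922
φ₂ = asin(0.035922) = 0.035930 rad = 2.059°.
For the longitude increment, Δλ = atan2( sin θ sin δ cos φ₁, cos δ − sin φ₁ sin φ₂ ) = atan2(-0.491235, 0.153206) = -72.678°.
λ₂ = -19.580° + -72.678° = -92.258°.

latitude 2.059°, longitude -92.258°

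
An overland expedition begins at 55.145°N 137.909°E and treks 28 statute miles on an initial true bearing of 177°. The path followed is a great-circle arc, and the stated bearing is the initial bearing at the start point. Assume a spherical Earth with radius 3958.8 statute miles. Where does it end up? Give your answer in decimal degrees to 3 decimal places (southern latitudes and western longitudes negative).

latitude 54.740°, longitude 137.946°

δ = 28/3958.8 = 0.007073 rad (0.4052°).
Start latitude φ₁ = 0.962462 rad; initial bearing θ = 3.089233 rad.
sin φ₂ = sin φ₁ cos δ + cos φ₁ sin δ cos θ = (0.820601)(0.999975) + (0.571502)(0.007073)(-0.998630) = 0.816544
φ₂ = asin(0.816544) = 0.955399 rad = 54.740°.
For the longitude increment, Δλ = atan2( sin θ sin δ cos φ₁, cos δ − sin φ₁ sin φ₂ ) = atan2(0.000212, 0.329918) = 0.037°.
λ₂ = λ₁ + Δλ = 137.946°.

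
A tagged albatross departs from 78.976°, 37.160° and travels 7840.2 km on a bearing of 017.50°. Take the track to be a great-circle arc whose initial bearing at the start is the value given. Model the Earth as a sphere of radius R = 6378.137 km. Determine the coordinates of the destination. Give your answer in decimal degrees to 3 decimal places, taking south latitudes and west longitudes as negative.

δ = 7840.2/6378.137 = 1.229230 rad (70.4297°).
With φ₁ = 78.976° = 1.378391 rad and θ = 17.5° = 0.305433 rad:
Destination latitude: φ₂ = arcsin( sin φ₁ cos δ + cos φ₁ sin δ cos θ ) = arcsin(0.500617) = 30.041°.
Then Δλ = atan2(0.054179, -0.156416) = 2.808147 rad, from sin θ sin δ cos φ₁ over cos δ − sin φ₁ sin φ₂.
λ₂ = 37.160° + 160.895° = 198.055°, normalized to (−180°, 180°] → -161.945°.

latitude 30.041°, longitude -161.945°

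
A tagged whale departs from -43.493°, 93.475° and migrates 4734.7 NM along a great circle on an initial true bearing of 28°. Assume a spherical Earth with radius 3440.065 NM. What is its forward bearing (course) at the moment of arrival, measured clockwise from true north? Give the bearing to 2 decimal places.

final bearing 23.08°

δ = 4734.7/3440.065 = 1.376340 rad (78.8585°).
With φ₁ = -43.493° = -0.759096 rad and θ = 28° = 0.488692 rad:
Destination latitude: φ₂ = arcsin( sin φ₁ cos δ + cos φ₁ sin δ cos θ ) = arcsin(0.495474) = 29.701°.
For the longitude increment, Δλ = atan2( sin θ sin δ cos φ₁, cos δ − sin φ₁ sin φ₂ ) = atan2(0.334163, 0.534251) = 32.025°.
λ₂ = 93.475° + 32.025° = 125.500°.
The forward bearing on arrival equals the back-azimuth from the destination plus 180°.
Back-azimuth from P₂ (29.70°, 125.50°) to P₁ (-43.49°, 93.47°), with Δλ' = λ₁ − λ₂ = -32.03°: atan2( sin Δλ' cos φ₁ , cos φ₂ sin φ₁ − sin φ₂ cos φ₁ cos Δλ' ) = 203.08°.
Final bearing = (203.08° + 180°) mod 360° = 23.08°.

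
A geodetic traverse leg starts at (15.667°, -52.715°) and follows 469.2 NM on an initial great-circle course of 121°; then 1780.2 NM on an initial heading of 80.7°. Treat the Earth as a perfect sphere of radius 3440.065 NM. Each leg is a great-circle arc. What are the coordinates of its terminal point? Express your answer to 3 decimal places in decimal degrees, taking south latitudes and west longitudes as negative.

latitude 14.610°, longitude -15.584°

Apply the spherical direct solution leg by leg, carrying full precision between legs.
Leg 1: from (15.667°, -52.715°), δ = 469.2/3440.065 = 0.136393 rad, θ = 121° → φ = 11.543°, λ = -45.883°.
Leg 2: from (11.543°, -45.883°), δ = 1780.2/3440.065 = 0.517490 rad, θ = 80.7° → φ = 14.610°, λ = -15.584°.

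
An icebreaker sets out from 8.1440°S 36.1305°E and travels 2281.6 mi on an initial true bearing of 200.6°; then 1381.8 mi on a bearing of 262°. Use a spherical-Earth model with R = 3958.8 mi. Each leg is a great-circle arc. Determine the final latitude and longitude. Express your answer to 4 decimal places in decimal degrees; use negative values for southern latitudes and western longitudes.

Apply the spherical direct solution leg by leg, carrying full precision between legs.
Leg 1: from (-8.1440°, 36.1305°), δ = 2281.6/3958.8 = 0.576336 rad, θ = 200.6° → φ = -38.5901°, λ = 21.9306°.
Leg 2: from (-38.5901°, 21.9306°), δ = 1381.8/3958.8 = 0.349045 rad, θ = 262° → φ = -38.5602°, λ = -3.7345°.

latitude -38.5602°, longitude -3.7345°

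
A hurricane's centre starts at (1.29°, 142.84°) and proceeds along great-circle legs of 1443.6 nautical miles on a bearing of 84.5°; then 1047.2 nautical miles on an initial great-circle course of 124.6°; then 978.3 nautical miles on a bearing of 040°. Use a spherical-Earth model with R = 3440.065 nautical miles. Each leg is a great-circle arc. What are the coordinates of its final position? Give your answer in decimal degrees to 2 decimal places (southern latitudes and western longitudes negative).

Apply the spherical direct solution leg by leg, carrying full precision between legs.
Leg 1: from (1.29°, 142.84°), δ = 1443.6/3440.065 = 0.419643 rad, θ = 84.5° → φ = 3.42°, λ = 166.81°.
Leg 2: from (3.42°, 166.81°), δ = 1047.2/3440.065 = 0.304413 rad, θ = 124.6° → φ = -6.49°, λ = -178.81°.
Leg 3: from (-6.49°, -178.81°), δ = 978.3/3440.065 = 0.284384 rad, θ = 40° → φ = 6.03°, λ = -168.36°.

latitude 6.03°, longitude -168.36°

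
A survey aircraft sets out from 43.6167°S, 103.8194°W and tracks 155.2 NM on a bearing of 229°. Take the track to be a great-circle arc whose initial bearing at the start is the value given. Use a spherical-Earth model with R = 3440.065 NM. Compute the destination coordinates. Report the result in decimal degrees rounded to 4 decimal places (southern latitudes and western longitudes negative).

δ = 155.2/3440.065 = 0.045115 rad (2.5849°).
With φ₁ = -43.6167° = -0.761255 rad and θ = 229° = 3.996804 rad:
Destination latitude: φ₂ = arcsin( sin φ₁ cos δ + cos φ₁ sin δ cos θ ) = arcsin(-0.710550) = -45.2797°.
Δλ = atan2( sin θ sin δ cos φ₁ , cos δ − sin φ₁ sin φ₂ ) = atan2(-0.024642, 0.508824) = -0.048392 rad = -2.7726°.
λ₂ = λ₁ + Δλ = -106.5920°.

latitude -45.2797°, longitude -106.5920°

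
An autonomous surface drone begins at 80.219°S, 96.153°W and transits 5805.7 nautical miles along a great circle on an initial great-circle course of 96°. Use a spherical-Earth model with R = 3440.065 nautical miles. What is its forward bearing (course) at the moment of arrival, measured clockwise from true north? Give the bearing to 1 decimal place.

Angular distance δ = d/R = 5805.7 / 3440.065 = 1.687672 rad.
Converting: φ₁ = -1.400086 rad, θ = 1.675516 rad.
sin φ₂ = sin φ₁ cos δ + cos φ₁ sin δ cos θ = (-0.985464)(-0.116609) + (0.169883)(0.993178)(-0.104528) = 0.097278
φ₂ = asin(0.097278) = 0.097432 rad = 5.582°.
Then Δλ = atan2(0.167799, -0.020745) = 1.693804 rad, from sin θ sin δ cos φ₁ over cos δ − sin φ₁ sin φ₂.
Hence λ₂ = -96.153° + 97.048° = 0.895°.
The forward bearing on arrival equals the back-azimuth from the destination plus 180°.
Back-azimuth from P₂ (5.6°, 0.9°) to P₁ (-80.2°, -96.2°), with Δλ' = λ₁ − λ₂ = -97.0°: atan2( sin Δλ' cos φ₁ , cos φ₂ sin φ₁ − sin φ₂ cos φ₁ cos Δλ' ) = 189.8°.
Final bearing = (189.8° + 180°) mod 360° = 9.8°.

final bearing 9.8°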